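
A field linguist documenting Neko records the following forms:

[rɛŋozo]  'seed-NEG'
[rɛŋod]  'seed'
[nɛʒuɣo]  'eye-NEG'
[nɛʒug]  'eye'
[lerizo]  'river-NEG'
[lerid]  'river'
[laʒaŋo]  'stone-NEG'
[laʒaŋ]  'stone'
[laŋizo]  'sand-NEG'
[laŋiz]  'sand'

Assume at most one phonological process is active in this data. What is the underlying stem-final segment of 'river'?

/d/

In [lerizo] and [lerid] the final segment of 'river' alternates: [z] ~ [d].
But 'sand' keeps [z] in both environments ([laŋizo], [laŋiz]), so there is no rule changing /z/ to [d] in isolation.
The alternation reflects intervocalic spirantization: voiced stops become fricatives between vowels. /d/ is underlying.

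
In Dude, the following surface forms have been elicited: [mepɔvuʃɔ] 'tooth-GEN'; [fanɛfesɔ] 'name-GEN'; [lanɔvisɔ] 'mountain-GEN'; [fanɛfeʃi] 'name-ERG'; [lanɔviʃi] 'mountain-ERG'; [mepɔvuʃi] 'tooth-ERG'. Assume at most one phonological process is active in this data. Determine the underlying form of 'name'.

'name' shows [s] ~ [ʃ] at the end of the stem ([fanɛfesɔ] vs [fanɛfeʃi]).
If /ʃ/ were underlying and a rule turned it into [s] before the GEN suffix, 'tooth' would also alternate; but it has [ʃ] in both [mepɔvuʃɔ] and [mepɔvuʃi].
Therefore /s/ is basic and [ʃ] is derived by palatalization before a front vowel (/s/ becomes palato-alveolar [ʃ] before a front vowel).
So 'name' = /fanɛfes/.

/fanɛfes/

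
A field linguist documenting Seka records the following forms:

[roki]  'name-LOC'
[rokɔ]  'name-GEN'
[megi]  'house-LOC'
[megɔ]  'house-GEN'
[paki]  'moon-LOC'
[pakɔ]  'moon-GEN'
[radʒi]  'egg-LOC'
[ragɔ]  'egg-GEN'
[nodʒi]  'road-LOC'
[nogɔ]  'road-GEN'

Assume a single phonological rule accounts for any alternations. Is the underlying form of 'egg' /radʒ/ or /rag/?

/radʒ/

The root 'egg' surfaces as [radʒi] and [ragɔ], with a stem-final [dʒ] ~ [g] alternation.
If /g/ were underlying and a rule turned it into [dʒ] before the LOC suffix, 'house' would also alternate; but it has [g] in both [megi] and [megɔ].
The underlying segment must be /dʒ/; palato-alveolar /dʒ/ becomes [g] when no front vowel follows, yielding [g] there.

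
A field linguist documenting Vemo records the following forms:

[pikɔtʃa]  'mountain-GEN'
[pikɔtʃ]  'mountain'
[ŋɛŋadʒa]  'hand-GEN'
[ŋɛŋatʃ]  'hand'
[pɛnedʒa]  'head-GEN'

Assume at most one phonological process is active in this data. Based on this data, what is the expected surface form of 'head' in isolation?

'hand' shows [dʒ] ~ [tʃ] at the end of the stem ([ŋɛŋadʒa] vs [ŋɛŋatʃ]).
Compare 'mountain', with invariant [tʃ] in [pikɔtʃa] and [pikɔtʃ]: an analysis with underlying /tʃ/ and a rule producing [dʒ] before the GEN suffix would wrongly predict alternation here too.
So /dʒ/ is underlying, and a rule of word-final obstruent devoicing — voiced obstruents become voiceless word-finally — gives [tʃ].
The one attested form of 'head', [pɛnedʒa], shows underlying /pɛnedʒ/. Applying the same rule word-finally gives [pɛnetʃ].

[pɛnetʃ]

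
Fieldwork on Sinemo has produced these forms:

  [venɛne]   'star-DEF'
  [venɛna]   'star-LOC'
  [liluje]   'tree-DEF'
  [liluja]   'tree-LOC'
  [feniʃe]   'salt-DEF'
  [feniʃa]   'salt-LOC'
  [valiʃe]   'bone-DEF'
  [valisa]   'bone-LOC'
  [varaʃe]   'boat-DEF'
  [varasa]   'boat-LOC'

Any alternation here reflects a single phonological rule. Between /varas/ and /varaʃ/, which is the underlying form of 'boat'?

In [varaʃe] and [varasa] the final segment of 'boat' alternates: [ʃ] ~ [s].
The stem 'salt' ([feniʃe], [feniʃa]) shows [ʃ] unchanged in both environments, so [ʃ] cannot be basic with [s] derived before the LOC suffix.
Therefore /s/ is basic and [ʃ] is derived by palatalization before a front vowel (/s/ becomes palato-alveolar [ʃ] before a front vowel).

/varas/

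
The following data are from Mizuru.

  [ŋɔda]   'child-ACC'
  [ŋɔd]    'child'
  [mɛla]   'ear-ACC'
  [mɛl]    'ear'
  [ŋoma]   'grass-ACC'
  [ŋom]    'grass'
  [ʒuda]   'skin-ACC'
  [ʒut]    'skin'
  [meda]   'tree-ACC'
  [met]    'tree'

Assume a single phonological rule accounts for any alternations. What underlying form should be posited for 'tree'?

'tree' shows [d] ~ [t] at the end of the stem ([meda] vs [met]).
But 'child' keeps [d] in both environments ([ŋɔda], [ŋɔd]), so there is no rule changing /d/ to [t] in isolation.
So /t/ is underlying, and a rule of intervocalic voicing — voiceless stops become voiced between vowels — gives [d].

/met/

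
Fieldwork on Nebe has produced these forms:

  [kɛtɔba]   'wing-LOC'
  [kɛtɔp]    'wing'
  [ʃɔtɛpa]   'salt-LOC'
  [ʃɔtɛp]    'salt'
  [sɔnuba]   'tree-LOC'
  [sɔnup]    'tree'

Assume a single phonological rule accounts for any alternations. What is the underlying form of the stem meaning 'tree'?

'tree' shows [b] ~ [p] at the end of the stem ([sɔnuba] vs [sɔnup]).
The stem 'salt' ([ʃɔtɛpa], [ʃɔtɛp]) shows [p] unchanged in both environments, so [p] cannot be basic with [b] derived before the LOC suffix.
Therefore /b/ is basic and [p] is derived by word-final obstruent devoicing (voiced obstruents become voiceless word-finally).
So 'tree' = /sɔnub/.

/sɔnub/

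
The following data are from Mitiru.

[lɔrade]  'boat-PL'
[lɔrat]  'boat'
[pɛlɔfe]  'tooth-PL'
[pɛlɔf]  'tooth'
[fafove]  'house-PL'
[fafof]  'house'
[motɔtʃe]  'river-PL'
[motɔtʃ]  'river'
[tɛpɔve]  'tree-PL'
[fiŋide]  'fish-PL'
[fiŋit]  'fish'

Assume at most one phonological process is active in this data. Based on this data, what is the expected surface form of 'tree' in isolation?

[tɛpɔf]

The stem for 'house' ends in [v] in [fafove] but [f] in [fafof].
But 'tooth' keeps [f] in both environments ([pɛlɔfe], [pɛlɔf]), so there is no rule changing /f/ to [v] before the PL suffix.
The underlying segment must be /v/; voiced obstruents become voiceless word-finally, yielding [f] there.
The one attested form of 'tree', [tɛpɔve], shows underlying /tɛpɔv/. Applying the same rule word-finally gives [tɛpɔf].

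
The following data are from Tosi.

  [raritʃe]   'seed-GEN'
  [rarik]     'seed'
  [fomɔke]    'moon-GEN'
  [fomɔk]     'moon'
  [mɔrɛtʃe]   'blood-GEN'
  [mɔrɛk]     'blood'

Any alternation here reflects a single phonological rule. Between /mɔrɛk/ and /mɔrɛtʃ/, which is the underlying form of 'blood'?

In [mɔrɛtʃe] and [mɔrɛk] the final segment of 'blood' alternates: [tʃ] ~ [k].
The stem 'moon' ([fomɔke], [fomɔk]) shows [k] unchanged in both environments, so [k] cannot be basic with [tʃ] derived before the GEN suffix.
The alternation reflects depalatalization: palato-alveolar /tʃ/ becomes [k] when no front vowel follows. /tʃ/ is underlying.

/mɔrɛtʃ/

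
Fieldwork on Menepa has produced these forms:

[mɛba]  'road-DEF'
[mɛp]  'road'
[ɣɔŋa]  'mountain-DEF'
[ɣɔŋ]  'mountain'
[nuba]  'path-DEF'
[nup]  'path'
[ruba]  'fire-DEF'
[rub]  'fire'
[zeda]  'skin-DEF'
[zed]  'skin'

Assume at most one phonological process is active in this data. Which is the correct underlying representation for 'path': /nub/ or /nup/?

The stem for 'path' ends in [b] in [nuba] but [p] in [nup].
Compare 'fire', with invariant [b] in [ruba] and [rub]: an analysis with underlying /b/ and a rule producing [p] in isolation would wrongly predict alternation here too.
The underlying segment must be /p/; voiceless stops become voiced between vowels, yielding [b] there.

/nup/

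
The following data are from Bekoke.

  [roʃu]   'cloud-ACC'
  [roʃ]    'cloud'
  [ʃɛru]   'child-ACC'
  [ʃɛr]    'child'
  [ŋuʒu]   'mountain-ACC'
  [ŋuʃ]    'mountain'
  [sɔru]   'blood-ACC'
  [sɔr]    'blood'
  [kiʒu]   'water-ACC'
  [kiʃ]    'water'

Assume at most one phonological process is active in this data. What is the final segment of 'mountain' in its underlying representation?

In [ŋuʒu] and [ŋuʃ] the final segment of 'mountain' alternates: [ʒ] ~ [ʃ].
The stem 'cloud' ([roʃu], [roʃ]) shows [ʃ] unchanged in both environments, so [ʃ] cannot be basic with [ʒ] derived before the ACC suffix.
The underlying segment must be /ʒ/; voiced obstruents become voiceless word-finally, yielding [ʃ] there.

/ʒ/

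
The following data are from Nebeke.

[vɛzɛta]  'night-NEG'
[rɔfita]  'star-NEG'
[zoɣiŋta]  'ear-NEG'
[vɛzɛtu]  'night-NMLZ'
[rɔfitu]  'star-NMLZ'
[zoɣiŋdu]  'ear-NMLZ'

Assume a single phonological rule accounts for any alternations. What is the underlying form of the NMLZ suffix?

The NMLZ suffix surfaces as [-du] and [-tu], depending on the final segment of the stem.
The NEG suffix, which begins with [t], is invariant after every stem; so [t] is not altered by any rule here.
The NMLZ suffix is therefore /-du/ underlyingly, with post-vocalic devoicing: voiced stops become voiceless after a vowel.

/-du/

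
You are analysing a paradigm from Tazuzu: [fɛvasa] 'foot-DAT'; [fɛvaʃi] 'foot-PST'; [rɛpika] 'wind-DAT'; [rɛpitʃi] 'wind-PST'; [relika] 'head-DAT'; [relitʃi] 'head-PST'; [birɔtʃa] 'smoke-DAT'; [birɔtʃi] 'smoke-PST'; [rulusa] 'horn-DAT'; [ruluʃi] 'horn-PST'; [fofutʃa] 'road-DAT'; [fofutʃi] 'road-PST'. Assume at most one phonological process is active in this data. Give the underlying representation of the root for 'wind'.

/rɛpik/

'wind' shows [k] ~ [tʃ] at the end of the stem ([rɛpika] vs [rɛpitʃi]).
The stem 'smoke' ([birɔtʃa], [birɔtʃi]) shows [tʃ] unchanged in both environments, so [tʃ] cannot be basic with [k] derived before the DAT suffix.
The underlying segment must be /k/; /k/ and /s/ become palato-alveolar [tʃ] and [ʃ] before a front vowel, yielding [tʃ] there.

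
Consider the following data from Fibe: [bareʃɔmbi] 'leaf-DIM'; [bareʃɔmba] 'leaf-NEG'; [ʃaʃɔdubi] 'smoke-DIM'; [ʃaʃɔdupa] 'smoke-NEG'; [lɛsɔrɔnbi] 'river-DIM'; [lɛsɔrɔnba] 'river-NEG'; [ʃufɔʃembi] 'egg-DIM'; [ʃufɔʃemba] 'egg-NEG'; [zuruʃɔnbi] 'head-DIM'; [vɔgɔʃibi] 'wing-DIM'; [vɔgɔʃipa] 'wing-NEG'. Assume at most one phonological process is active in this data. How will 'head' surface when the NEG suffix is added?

The NEG suffix surfaces as [-ba] and [-pa], depending on the final segment of the stem.
By contrast the DIM suffix keeps its initial [b] throughout — that segment must be underlying.
So the underlying form is /-pa/, and voiceless stops become voiced after a nasal.
After 'head', which ends in a nasal, the suffix surfaces as [-ba], giving [zuruʃɔnba].

[zuruʃɔnba]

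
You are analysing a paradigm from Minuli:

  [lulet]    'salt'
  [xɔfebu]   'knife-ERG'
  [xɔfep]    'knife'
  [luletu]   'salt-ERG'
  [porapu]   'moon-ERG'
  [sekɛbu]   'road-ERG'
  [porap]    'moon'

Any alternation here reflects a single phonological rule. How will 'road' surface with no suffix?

[sekɛp]

'knife' shows [p] ~ [b] at the end of the stem ([xɔfep] vs [xɔfebu]).
Compare 'moon', with invariant [p] in [porap] and [porapu]: an analysis with underlying /p/ and a rule producing [b] before the ERG suffix would wrongly predict alternation here too.
The alternation reflects word-final obstruent devoicing: voiced obstruents become voiceless word-finally. /b/ is underlying.
The one attested form of 'road', [sekɛbu], shows underlying /sekɛb/. Applying the same rule word-finally gives [sekɛp].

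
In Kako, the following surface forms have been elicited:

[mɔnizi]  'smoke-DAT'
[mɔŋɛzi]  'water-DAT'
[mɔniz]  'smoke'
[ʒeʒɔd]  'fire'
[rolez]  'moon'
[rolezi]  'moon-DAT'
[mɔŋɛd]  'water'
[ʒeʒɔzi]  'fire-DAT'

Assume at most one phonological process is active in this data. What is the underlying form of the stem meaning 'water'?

/mɔŋɛd/

In [mɔŋɛzi] and [mɔŋɛd] the final segment of 'water' alternates: [z] ~ [d].
Compare 'moon', with invariant [z] in [rolezi] and [rolez]: an analysis with underlying /z/ and a rule producing [d] in isolation would wrongly predict alternation here too.
So /d/ is underlying, and a rule of intervocalic spirantization — voiced stops become fricatives between vowels — gives [z].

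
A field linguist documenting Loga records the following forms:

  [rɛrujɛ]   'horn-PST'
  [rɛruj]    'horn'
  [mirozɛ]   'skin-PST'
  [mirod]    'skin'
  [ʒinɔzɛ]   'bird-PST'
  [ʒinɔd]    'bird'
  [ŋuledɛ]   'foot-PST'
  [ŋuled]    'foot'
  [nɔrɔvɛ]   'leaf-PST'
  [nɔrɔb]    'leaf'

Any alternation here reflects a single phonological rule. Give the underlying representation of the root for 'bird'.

In [ʒinɔzɛ] and [ʒinɔd] the final segment of 'bird' alternates: [z] ~ [d].
The stem 'foot' ([ŋuledɛ], [ŋuled]) shows [d] unchanged in both environments, so [d] cannot be basic with [z] derived before the PST suffix.
The alternation reflects word-final hardening: voiced fricatives become stops word-finally. /z/ is underlying.

/ʒinɔz/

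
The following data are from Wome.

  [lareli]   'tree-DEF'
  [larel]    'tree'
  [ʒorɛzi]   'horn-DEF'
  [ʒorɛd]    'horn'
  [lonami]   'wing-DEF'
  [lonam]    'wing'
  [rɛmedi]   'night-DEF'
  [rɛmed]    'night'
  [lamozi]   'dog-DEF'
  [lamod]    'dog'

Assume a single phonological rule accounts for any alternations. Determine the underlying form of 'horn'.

'horn' shows [z] ~ [d] at the end of the stem ([ʒorɛzi] vs [ʒorɛd]).
The stem 'night' ([rɛmedi], [rɛmed]) shows [d] unchanged in both environments, so [d] cannot be basic with [z] derived before the DEF suffix.
Therefore /z/ is basic and [d] is derived by word-final hardening (voiced fricatives become stops word-finally).
The underlying form of 'horn' is therefore /ʒorɛz/.

/ʒorɛz/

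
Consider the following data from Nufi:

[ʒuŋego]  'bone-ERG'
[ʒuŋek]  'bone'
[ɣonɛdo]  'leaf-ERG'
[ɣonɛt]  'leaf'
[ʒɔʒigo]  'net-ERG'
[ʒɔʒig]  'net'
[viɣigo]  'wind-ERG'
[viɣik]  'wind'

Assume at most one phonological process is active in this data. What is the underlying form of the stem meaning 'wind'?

The stem for 'wind' ends in [g] in [viɣigo] but [k] in [viɣik].
The stem 'net' ([ʒɔʒigo], [ʒɔʒig]) shows [g] unchanged in both environments, so [g] cannot be basic with [k] derived in isolation.
So /k/ is underlying, and a rule of intervocalic voicing — voiceless stops become voiced between vowels — gives [g].

/viɣik/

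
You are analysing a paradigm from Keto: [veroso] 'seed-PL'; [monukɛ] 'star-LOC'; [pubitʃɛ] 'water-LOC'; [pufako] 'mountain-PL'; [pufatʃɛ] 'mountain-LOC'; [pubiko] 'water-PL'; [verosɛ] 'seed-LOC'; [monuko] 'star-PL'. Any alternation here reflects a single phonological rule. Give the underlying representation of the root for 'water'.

/pubitʃ/

In [pubitʃɛ] and [pubiko] the final segment of 'water' alternates: [tʃ] ~ [k].
The stem 'star' ([monukɛ], [monuko]) shows [k] unchanged in both environments, so [k] cannot be basic with [tʃ] derived before the LOC suffix.
So /tʃ/ is underlying, and a rule of depalatalization — palato-alveolar /tʃ/ becomes [k] when no front vowel follows — gives [k].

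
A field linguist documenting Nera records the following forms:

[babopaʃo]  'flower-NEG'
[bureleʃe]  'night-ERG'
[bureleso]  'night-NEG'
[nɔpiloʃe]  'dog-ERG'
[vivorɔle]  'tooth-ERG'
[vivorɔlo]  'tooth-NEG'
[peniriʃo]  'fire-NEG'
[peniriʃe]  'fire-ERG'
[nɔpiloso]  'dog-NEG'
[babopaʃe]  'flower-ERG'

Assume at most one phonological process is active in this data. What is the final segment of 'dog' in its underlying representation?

In [nɔpiloʃe] and [nɔpiloso] the final segment of 'dog' alternates: [ʃ] ~ [s].
The stem 'flower' ([babopaʃe], [babopaʃo]) shows [ʃ] unchanged in both environments, so [ʃ] cannot be basic with [s] derived before the NEG suffix.
The alternation reflects palatalization before a front vowel: /s/ becomes palato-alveolar [ʃ] before a front vowel. /s/ is underlying.

/s/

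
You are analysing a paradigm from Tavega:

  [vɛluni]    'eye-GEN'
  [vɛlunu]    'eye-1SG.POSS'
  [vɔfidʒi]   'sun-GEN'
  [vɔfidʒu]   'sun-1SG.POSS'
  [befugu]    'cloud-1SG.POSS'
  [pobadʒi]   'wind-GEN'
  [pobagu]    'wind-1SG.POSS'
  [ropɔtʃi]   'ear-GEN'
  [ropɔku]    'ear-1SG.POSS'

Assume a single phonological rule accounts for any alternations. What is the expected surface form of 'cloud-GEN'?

[befudʒi]

In [pobadʒi] and [pobagu] the final segment of 'wind' alternates: [dʒ] ~ [g].
The stem 'sun' ([vɔfidʒi], [vɔfidʒu]) shows [dʒ] unchanged in both environments, so [dʒ] cannot be basic with [g] derived before the 1SG.POSS suffix.
The underlying segment must be /g/; /k/ and /g/ become palato-alveolar [tʃ] and [dʒ] before a front vowel, yielding [dʒ] there.
From [befugu] the stem 'cloud' is /befug/; before a front vowel this yields [befudʒi].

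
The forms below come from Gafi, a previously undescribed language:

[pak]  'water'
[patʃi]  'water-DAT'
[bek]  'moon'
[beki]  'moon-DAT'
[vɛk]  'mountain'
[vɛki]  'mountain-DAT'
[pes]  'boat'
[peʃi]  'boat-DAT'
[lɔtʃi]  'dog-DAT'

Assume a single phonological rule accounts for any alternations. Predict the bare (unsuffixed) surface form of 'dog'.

[lɔk]

The stem for 'water' ends in [k] in [pak] but [tʃ] in [patʃi].
The stem 'mountain' ([vɛk], [vɛki]) shows [k] unchanged in both environments, so [k] cannot be basic with [tʃ] derived before the DAT suffix.
The underlying segment must be /tʃ/; palato-alveolar /tʃ/ and /ʃ/ become [k] and [s] when no front vowel follows, yielding [k] there.
From [lɔtʃi] the stem 'dog' is /lɔtʃ/; when no front vowel follows this yields [lɔk].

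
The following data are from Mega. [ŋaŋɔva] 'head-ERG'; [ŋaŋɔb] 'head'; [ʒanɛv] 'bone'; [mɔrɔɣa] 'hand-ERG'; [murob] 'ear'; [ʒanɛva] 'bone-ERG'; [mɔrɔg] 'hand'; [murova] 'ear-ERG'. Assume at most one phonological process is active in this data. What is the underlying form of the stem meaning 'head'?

In [ŋaŋɔb] and [ŋaŋɔva] the final segment of 'head' alternates: [b] ~ [v].
But 'bone' keeps [v] in both environments ([ʒanɛv], [ʒanɛva]), so there is no rule changing /v/ to [b] in isolation.
The underlying segment must be /b/; voiced stops become fricatives between vowels, yielding [v] there.
So 'head' = /ŋaŋɔb/.

/ŋaŋɔb/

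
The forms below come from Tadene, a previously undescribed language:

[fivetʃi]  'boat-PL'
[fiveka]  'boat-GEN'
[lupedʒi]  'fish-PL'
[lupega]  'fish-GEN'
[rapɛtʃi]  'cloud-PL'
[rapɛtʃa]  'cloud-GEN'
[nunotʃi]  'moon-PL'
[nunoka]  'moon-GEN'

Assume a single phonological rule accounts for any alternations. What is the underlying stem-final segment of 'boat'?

The root 'boat' surfaces as [fivetʃi] and [fiveka], with a stem-final [tʃ] ~ [k] alternation.
The stem 'cloud' ([rapɛtʃi], [rapɛtʃa]) shows [tʃ] unchanged in both environments, so [tʃ] cannot be basic with [k] derived before the GEN suffix.
The alternation reflects palatalization before a front vowel: /k/ and /g/ become palato-alveolar [tʃ] and [dʒ] before a front vowel. /k/ is underlying.

/k/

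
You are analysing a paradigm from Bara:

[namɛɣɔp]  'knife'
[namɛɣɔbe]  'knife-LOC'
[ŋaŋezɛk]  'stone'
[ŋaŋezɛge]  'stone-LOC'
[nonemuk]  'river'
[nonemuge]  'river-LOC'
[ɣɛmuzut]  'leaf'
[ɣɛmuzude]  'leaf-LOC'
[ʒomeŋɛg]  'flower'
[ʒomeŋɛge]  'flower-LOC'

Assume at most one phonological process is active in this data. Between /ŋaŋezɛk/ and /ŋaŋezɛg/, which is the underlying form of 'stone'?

/ŋaŋezɛk/

The stem for 'stone' ends in [k] in [ŋaŋezɛk] but [g] in [ŋaŋezɛge].
Compare 'flower', with invariant [g] in [ʒomeŋɛg] and [ʒomeŋɛge]: an analysis with underlying /g/ and a rule producing [k] in isolation would wrongly predict alternation here too.
Therefore /k/ is basic and [g] is derived by intervocalic voicing (voiceless stops become voiced between vowels).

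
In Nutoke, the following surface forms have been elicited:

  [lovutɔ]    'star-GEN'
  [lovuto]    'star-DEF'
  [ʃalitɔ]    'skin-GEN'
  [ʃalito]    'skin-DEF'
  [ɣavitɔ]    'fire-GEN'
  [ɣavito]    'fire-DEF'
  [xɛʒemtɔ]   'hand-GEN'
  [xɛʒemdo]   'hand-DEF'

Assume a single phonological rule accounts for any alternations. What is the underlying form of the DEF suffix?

/-do/

The DEF suffix surfaces as [-do] and [-to], depending on the final segment of the stem.
By contrast the GEN suffix keeps its initial [t] throughout — that segment must be underlying.
The DEF suffix is therefore /-do/ underlyingly, with post-vocalic devoicing: voiced stops become voiceless after a vowel.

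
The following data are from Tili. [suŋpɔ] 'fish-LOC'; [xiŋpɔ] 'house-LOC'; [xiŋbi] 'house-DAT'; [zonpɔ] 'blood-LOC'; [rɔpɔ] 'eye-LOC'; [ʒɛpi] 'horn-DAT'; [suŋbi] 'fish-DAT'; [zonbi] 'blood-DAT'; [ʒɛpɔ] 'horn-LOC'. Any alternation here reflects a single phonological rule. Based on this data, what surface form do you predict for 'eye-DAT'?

[rɔpi]

The DAT suffix surfaces as [-bi] and [-pi], depending on the final segment of the stem.
The LOC suffix, which begins with [p], is invariant after every stem; so [p] is not altered by any rule here.
The DAT suffix is therefore /-bi/ underlyingly, with post-vocalic devoicing: voiced stops become voiceless after a vowel.
After 'eye', which ends in a vowel, the suffix surfaces as [-pi], giving [rɔpi].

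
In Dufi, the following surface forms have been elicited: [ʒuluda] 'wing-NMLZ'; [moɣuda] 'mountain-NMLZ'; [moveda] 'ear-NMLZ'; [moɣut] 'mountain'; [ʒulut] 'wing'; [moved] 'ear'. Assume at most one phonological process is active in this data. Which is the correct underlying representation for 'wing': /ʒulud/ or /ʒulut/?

/ʒulut/

The root 'wing' surfaces as [ʒulut] and [ʒuluda], with a stem-final [t] ~ [d] alternation.
But 'ear' keeps [d] in both environments ([moved], [moveda]), so there is no rule changing /d/ to [t] in isolation.
Therefore /t/ is basic and [d] is derived by intervocalic voicing (voiceless stops become voiced between vowels).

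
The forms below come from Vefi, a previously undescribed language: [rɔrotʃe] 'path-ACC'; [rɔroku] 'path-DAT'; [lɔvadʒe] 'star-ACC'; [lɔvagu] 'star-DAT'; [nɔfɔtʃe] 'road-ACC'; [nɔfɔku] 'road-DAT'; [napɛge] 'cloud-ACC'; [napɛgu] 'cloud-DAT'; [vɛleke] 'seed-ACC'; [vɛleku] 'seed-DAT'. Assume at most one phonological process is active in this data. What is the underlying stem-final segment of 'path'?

'path' shows [tʃ] ~ [k] at the end of the stem ([rɔrotʃe] vs [rɔroku]).
But 'seed' keeps [k] in both environments ([vɛleke], [vɛleku]), so there is no rule changing /k/ to [tʃ] before the ACC suffix.
Therefore /tʃ/ is basic and [k] is derived by depalatalization (palato-alveolar /tʃ/ and /dʒ/ become [k] and [g] when no front vowel follows).

/tʃ/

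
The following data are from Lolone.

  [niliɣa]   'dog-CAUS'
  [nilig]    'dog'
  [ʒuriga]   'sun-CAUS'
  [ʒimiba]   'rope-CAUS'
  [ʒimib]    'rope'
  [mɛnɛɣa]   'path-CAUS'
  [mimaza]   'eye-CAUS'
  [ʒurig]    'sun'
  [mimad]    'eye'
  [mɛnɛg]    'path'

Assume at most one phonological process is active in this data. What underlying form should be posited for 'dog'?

/niliɣ/

The root 'dog' surfaces as [niliɣa] and [nilig], with a stem-final [ɣ] ~ [g] alternation.
The stem 'sun' ([ʒuriga], [ʒurig]) shows [g] unchanged in both environments, so [g] cannot be basic with [ɣ] derived before the CAUS suffix.
Therefore /ɣ/ is basic and [g] is derived by word-final hardening (voiced fricatives become stops word-finally).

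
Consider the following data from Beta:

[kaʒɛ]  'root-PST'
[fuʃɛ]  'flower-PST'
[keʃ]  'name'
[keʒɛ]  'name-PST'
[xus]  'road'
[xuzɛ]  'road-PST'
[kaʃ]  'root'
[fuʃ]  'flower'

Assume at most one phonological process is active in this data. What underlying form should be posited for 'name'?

In [keʒɛ] and [keʃ] the final segment of 'name' alternates: [ʒ] ~ [ʃ].
But 'flower' keeps [ʃ] in both environments ([fuʃɛ], [fuʃ]), so there is no rule changing /ʃ/ to [ʒ] before the PST suffix.
So /ʒ/ is underlying, and a rule of word-final obstruent devoicing — voiced obstruents become voiceless word-finally — gives [ʃ].
So 'name' = /keʒ/.

/keʒ/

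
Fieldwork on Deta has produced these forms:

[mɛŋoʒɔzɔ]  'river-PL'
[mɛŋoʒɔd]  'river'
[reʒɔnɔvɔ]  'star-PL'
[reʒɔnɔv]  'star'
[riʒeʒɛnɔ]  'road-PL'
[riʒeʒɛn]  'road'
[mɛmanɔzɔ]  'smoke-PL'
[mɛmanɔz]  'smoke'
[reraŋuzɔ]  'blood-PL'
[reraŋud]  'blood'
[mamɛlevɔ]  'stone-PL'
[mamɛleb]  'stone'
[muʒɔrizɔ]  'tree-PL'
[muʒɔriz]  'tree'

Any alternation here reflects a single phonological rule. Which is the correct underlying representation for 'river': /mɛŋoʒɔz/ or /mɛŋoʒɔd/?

/mɛŋoʒɔd/

The stem for 'river' ends in [z] in [mɛŋoʒɔzɔ] but [d] in [mɛŋoʒɔd].
The stem 'smoke' ([mɛmanɔzɔ], [mɛmanɔz]) shows [z] unchanged in both environments, so [z] cannot be basic with [d] derived in isolation.
Therefore /d/ is basic and [z] is derived by intervocalic spirantization (voiced stops become fricatives between vowels).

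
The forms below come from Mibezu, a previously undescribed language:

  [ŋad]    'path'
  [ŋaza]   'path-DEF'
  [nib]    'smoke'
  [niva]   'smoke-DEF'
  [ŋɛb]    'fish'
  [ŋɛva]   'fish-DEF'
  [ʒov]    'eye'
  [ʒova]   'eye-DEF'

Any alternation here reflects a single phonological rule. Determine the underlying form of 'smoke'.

The root 'smoke' surfaces as [nib] and [niva], with a stem-final [b] ~ [v] alternation.
The stem 'eye' ([ʒov], [ʒova]) shows [v] unchanged in both environments, so [v] cannot be basic with [b] derived in isolation.
Therefore /b/ is basic and [v] is derived by intervocalic spirantization (voiced stops become fricatives between vowels).
Hence 'smoke' is /nib/ underlyingly.

/nib/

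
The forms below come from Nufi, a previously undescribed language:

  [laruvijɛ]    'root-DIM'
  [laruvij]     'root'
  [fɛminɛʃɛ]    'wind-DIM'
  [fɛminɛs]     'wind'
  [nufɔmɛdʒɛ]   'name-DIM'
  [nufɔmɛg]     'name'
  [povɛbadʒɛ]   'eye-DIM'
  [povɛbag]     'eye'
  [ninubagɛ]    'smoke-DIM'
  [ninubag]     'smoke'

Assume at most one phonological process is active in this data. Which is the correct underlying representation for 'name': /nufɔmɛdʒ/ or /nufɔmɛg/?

'name' shows [dʒ] ~ [g] at the end of the stem ([nufɔmɛdʒɛ] vs [nufɔmɛg]).
If /g/ were underlying and a rule turned it into [dʒ] before the DIM suffix, 'smoke' would also alternate; but it has [g] in both [ninubagɛ] and [ninubag].
Therefore /dʒ/ is basic and [g] is derived by depalatalization (palato-alveolar /dʒ/ and /ʃ/ become [g] and [s] when no front vowel follows).

/nufɔmɛdʒ/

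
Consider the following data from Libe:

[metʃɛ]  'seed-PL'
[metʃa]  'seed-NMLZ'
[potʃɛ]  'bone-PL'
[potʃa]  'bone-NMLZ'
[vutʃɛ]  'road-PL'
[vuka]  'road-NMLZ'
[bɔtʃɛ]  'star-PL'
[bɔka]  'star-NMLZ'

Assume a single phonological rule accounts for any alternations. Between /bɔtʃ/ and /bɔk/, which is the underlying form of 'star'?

/bɔk/

In [bɔtʃɛ] and [bɔka] the final segment of 'star' alternates: [tʃ] ~ [k].
The stem 'bone' ([potʃɛ], [potʃa]) shows [tʃ] unchanged in both environments, so [tʃ] cannot be basic with [k] derived before the NMLZ suffix.
The underlying segment must be /k/; /k/ becomes palato-alveolar [tʃ] before a front vowel, yielding [tʃ] there.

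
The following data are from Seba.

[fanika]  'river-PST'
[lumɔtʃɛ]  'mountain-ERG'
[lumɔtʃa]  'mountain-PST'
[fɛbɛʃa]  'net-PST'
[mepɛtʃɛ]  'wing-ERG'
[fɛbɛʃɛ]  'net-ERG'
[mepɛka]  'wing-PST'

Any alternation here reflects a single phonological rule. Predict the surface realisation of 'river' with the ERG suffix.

[fanitʃɛ]

The stem for 'wing' ends in [tʃ] in [mepɛtʃɛ] but [k] in [mepɛka].
If /tʃ/ were underlying and a rule turned it into [k] before the PST suffix, 'mountain' would also alternate; but it has [tʃ] in both [lumɔtʃɛ] and [lumɔtʃa].
The underlying segment must be /k/; /k/ becomes palato-alveolar [tʃ] before a front vowel, yielding [tʃ] there.
From [fanika] the stem 'river' is /fanik/; before a front vowel this yields [fanitʃɛ].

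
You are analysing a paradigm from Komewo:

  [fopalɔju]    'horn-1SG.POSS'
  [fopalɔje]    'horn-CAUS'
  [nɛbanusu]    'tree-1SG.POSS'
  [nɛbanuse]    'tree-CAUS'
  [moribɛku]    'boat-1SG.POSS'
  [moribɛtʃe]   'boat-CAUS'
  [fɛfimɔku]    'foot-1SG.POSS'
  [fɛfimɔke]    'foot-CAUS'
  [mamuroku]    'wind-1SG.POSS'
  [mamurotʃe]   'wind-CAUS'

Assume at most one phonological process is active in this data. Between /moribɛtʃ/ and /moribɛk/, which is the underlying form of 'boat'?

/moribɛtʃ/

The root 'boat' surfaces as [moribɛku] and [moribɛtʃe], with a stem-final [k] ~ [tʃ] alternation.
But 'foot' keeps [k] in both environments ([fɛfimɔku], [fɛfimɔke]), so there is no rule changing /k/ to [tʃ] before the CAUS suffix.
The underlying segment must be /tʃ/; palato-alveolar /tʃ/ becomes [k] when no front vowel follows, yielding [k] there.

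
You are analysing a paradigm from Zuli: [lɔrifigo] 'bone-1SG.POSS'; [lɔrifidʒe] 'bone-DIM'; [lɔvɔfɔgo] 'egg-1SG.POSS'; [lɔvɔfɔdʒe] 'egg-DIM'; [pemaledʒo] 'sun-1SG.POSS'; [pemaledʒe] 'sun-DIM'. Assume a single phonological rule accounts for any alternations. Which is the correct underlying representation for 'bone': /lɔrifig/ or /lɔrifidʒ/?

/lɔrifig/

'bone' shows [g] ~ [dʒ] at the end of the stem ([lɔrifigo] vs [lɔrifidʒe]).
If /dʒ/ were underlying and a rule turned it into [g] before the 1SG.POSS suffix, 'sun' would also alternate; but it has [dʒ] in both [pemaledʒo] and [pemaledʒe].
Therefore /g/ is basic and [dʒ] is derived by palatalization before a front vowel (/g/ becomes palato-alveolar [dʒ] before a front vowel).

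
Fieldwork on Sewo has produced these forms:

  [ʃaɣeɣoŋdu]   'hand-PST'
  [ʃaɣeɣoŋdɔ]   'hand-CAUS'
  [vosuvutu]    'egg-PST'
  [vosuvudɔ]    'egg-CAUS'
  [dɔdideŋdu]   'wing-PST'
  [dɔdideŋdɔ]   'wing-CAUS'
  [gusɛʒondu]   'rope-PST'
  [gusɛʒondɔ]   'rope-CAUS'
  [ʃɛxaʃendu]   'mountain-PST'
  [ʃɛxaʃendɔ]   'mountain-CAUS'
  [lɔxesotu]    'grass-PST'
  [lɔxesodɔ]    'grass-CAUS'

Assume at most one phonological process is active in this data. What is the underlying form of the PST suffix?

/-tu/

The PST suffix surfaces as [-du] and [-tu], depending on the final segment of the stem.
By contrast the CAUS suffix keeps its initial [d] throughout — that segment must be underlying.
So the underlying form is /-tu/, and voiceless stops become voiced after a nasal.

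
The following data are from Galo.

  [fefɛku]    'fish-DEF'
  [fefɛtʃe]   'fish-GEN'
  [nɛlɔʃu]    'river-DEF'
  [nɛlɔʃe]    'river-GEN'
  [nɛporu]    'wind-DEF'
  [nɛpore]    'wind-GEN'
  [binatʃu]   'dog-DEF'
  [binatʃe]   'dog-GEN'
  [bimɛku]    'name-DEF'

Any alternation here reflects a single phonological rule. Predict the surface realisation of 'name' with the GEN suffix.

[bimɛtʃe]

The stem for 'fish' ends in [k] in [fefɛku] but [tʃ] in [fefɛtʃe].
Compare 'dog', with invariant [tʃ] in [binatʃu] and [binatʃe]: an analysis with underlying /tʃ/ and a rule producing [k] before the DEF suffix would wrongly predict alternation here too.
The alternation reflects palatalization before a front vowel: /k/ becomes palato-alveolar [tʃ] before a front vowel. /k/ is underlying.
The one attested form of 'name', [bimɛku], shows underlying /bimɛk/. Applying the same rule before a front vowel gives [bimɛtʃe].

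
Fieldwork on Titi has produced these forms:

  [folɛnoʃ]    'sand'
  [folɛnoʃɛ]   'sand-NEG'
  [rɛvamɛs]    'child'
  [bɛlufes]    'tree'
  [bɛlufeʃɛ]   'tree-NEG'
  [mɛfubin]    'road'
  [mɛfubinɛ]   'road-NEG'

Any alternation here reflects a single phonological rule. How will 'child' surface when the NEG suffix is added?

The stem for 'tree' ends in [s] in [bɛlufes] but [ʃ] in [bɛlufeʃɛ].
The stem 'sand' ([folɛnoʃ], [folɛnoʃɛ]) shows [ʃ] unchanged in both environments, so [ʃ] cannot be basic with [s] derived in isolation.
The underlying segment must be /s/; /s/ becomes palato-alveolar [ʃ] before a front vowel, yielding [ʃ] there.
The one attested form of 'child', [rɛvamɛs], shows underlying /rɛvamɛs/. Applying the same rule before a front vowel gives [rɛvamɛʃɛ].

[rɛvamɛʃɛ]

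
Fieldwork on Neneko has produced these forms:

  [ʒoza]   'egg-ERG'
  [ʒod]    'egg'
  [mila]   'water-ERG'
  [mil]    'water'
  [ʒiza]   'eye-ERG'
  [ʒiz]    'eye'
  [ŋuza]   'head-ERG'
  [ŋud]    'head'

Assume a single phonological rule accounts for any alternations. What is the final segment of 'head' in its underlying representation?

In [ŋuza] and [ŋud] the final segment of 'head' alternates: [z] ~ [d].
Compare 'eye', with invariant [z] in [ʒiza] and [ʒiz]: an analysis with underlying /z/ and a rule producing [d] in isolation would wrongly predict alternation here too.
So /d/ is underlying, and a rule of intervocalic spirantization — voiced stops become fricatives between vowels — gives [z].

/d/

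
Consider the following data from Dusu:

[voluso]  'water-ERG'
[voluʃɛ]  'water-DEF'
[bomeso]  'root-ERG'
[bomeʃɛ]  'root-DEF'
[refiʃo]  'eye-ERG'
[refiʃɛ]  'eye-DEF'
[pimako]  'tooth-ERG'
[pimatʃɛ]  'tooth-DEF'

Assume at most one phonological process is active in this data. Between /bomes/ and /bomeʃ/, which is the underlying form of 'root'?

The root 'root' surfaces as [bomeso] and [bomeʃɛ], with a stem-final [s] ~ [ʃ] alternation.
The stem 'eye' ([refiʃo], [refiʃɛ]) shows [ʃ] unchanged in both environments, so [ʃ] cannot be basic with [s] derived before the ERG suffix.
The alternation reflects palatalization before a front vowel: /k/ and /s/ become palato-alveolar [tʃ] and [ʃ] before a front vowel. /s/ is underlying.

/bomes/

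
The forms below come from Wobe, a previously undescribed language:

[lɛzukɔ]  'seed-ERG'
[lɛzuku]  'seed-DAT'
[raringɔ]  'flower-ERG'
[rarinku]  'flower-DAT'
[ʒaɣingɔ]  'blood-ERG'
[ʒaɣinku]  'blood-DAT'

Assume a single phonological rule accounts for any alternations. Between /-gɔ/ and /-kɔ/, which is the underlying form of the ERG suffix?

/-gɔ/

The ERG morpheme has two allomorphs, [-gɔ] and [-kɔ].
By contrast the DAT suffix keeps its initial [k] throughout — that segment must be underlying.
So the underlying form is /-gɔ/, and voiced stops become voiceless after a vowel.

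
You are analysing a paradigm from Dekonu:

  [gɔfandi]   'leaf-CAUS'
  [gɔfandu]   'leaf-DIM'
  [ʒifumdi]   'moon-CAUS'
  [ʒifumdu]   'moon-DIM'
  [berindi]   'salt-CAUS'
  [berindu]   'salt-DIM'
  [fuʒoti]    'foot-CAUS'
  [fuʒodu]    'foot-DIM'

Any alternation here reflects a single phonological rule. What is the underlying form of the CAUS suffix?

The CAUS suffix surfaces as [-di] and [-ti], depending on the final segment of the stem.
The DIM suffix, which begins with [d], is invariant after every stem; so [d] is not altered by any rule here.
So the underlying form is /-ti/, and voiceless stops become voiced after a nasal.

/-ti/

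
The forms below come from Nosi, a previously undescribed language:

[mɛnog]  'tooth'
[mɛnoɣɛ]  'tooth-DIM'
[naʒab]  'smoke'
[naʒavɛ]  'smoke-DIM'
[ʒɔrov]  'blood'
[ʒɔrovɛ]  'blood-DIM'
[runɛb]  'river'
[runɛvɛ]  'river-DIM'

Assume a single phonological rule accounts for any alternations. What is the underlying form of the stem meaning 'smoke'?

/naʒab/

The root 'smoke' surfaces as [naʒab] and [naʒavɛ], with a stem-final [b] ~ [v] alternation.
If /v/ were underlying and a rule turned it into [b] in isolation, 'blood' would also alternate; but it has [v] in both [ʒɔrov] and [ʒɔrovɛ].
So /b/ is underlying, and a rule of intervocalic spirantization — voiced stops become fricatives between vowels — gives [v].
So 'smoke' = /naʒab/.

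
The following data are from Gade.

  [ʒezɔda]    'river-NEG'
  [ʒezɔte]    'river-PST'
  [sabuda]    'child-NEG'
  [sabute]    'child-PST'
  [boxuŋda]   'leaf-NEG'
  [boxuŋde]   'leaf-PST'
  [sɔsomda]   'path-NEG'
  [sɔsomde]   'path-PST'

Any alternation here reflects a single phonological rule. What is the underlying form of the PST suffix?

/-te/

The PST suffix surfaces as [-de] and [-te], depending on the final segment of the stem.
The NEG suffix, which begins with [d], is invariant after every stem; so [d] is not altered by any rule here.
The PST suffix is therefore /-te/ underlyingly, with post-nasal voicing: voiceless stops become voiced after a nasal.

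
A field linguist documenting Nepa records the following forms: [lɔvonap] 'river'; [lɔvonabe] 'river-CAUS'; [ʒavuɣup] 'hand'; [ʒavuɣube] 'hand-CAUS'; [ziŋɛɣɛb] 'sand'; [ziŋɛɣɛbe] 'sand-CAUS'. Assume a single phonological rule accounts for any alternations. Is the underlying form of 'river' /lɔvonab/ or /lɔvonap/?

/lɔvonap/

In [lɔvonap] and [lɔvonabe] the final segment of 'river' alternates: [p] ~ [b].
If /b/ were underlying and a rule turned it into [p] in isolation, 'sand' would also alternate; but it has [b] in both [ziŋɛɣɛb] and [ziŋɛɣɛbe].
The underlying segment must be /p/; voiceless stops become voiced between vowels, yielding [b] there.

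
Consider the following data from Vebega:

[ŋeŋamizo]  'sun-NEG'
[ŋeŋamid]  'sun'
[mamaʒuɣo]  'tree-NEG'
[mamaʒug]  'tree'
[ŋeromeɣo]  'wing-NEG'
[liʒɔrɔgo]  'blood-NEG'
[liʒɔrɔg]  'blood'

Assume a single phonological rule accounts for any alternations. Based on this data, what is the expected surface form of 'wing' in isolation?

In [mamaʒuɣo] and [mamaʒug] the final segment of 'tree' alternates: [ɣ] ~ [g].
But 'blood' keeps [g] in both environments ([liʒɔrɔgo], [liʒɔrɔg]), so there is no rule changing /g/ to [ɣ] before the NEG suffix.
So /ɣ/ is underlying, and a rule of word-final hardening — voiced fricatives become stops word-finally — gives [g].
The one attested form of 'wing', [ŋeromeɣo], shows underlying /ŋeromeɣ/. Applying the same rule word-finally gives [ŋeromeg].

[ŋeromeg]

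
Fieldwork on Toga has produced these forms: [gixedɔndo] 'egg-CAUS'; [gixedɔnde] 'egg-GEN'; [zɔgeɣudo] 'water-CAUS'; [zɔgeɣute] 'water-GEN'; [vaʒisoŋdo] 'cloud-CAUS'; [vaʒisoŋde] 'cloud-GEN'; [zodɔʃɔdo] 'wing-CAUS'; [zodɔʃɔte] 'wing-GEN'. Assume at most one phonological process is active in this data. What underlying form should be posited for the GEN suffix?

The GEN suffix surfaces as [-de] and [-te], depending on the final segment of the stem.
The CAUS suffix, which begins with [d], is invariant after every stem; so [d] is not altered by any rule here.
The GEN suffix is therefore /-te/ underlyingly, with post-nasal voicing: voiceless stops become voiced after a nasal.

/-te/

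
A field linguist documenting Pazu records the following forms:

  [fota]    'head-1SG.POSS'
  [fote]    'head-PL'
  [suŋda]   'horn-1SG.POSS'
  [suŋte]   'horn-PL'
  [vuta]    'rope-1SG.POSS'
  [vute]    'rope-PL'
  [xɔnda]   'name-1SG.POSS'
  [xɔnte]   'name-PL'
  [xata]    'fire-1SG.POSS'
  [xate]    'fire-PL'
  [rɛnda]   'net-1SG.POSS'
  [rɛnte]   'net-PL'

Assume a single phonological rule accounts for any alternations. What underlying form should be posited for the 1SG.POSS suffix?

The 1SG.POSS morpheme has two allomorphs, [-da] and [-ta].
The PL suffix, which begins with [t], is invariant after every stem; so [t] is not altered by any rule here.
The 1SG.POSS suffix is therefore /-da/ underlyingly, with post-vocalic devoicing: voiced stops become voiceless after a vowel.

/-da/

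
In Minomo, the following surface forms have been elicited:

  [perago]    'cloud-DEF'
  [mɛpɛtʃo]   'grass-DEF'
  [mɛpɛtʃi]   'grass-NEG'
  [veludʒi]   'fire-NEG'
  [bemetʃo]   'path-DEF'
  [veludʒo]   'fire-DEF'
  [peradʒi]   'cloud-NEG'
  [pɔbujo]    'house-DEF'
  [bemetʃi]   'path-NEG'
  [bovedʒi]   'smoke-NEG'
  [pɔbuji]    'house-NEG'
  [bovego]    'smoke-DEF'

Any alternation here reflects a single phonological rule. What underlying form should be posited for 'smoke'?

/boveg/

'smoke' shows [dʒ] ~ [g] at the end of the stem ([bovedʒi] vs [bovego]).
The stem 'fire' ([veludʒi], [veludʒo]) shows [dʒ] unchanged in both environments, so [dʒ] cannot be basic with [g] derived before the DEF suffix.
Therefore /g/ is basic and [dʒ] is derived by palatalization before a front vowel (/g/ becomes palato-alveolar [dʒ] before a front vowel).
The underlying form of 'smoke' is therefore /boveg/.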